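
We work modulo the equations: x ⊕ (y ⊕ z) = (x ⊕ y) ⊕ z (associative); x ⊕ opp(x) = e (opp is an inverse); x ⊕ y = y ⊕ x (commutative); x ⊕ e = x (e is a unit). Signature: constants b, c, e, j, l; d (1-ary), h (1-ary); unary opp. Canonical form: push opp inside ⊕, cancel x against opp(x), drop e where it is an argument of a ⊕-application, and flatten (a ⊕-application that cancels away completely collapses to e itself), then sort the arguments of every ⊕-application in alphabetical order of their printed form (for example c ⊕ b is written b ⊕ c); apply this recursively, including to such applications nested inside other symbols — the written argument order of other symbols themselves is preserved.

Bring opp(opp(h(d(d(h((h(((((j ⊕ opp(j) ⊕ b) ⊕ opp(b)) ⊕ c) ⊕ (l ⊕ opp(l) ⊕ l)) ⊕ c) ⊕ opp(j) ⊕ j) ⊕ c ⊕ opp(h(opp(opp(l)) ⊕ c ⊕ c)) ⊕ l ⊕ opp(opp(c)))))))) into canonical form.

Answer: h(d(d(h(c ⊕ c ⊕ l))))

Derivation:
Push opp inside:  distribute opp over ⊕ and collapse double opp
Combine occurrences:  h(d(d(h(c ⊕ c ⊕ l))))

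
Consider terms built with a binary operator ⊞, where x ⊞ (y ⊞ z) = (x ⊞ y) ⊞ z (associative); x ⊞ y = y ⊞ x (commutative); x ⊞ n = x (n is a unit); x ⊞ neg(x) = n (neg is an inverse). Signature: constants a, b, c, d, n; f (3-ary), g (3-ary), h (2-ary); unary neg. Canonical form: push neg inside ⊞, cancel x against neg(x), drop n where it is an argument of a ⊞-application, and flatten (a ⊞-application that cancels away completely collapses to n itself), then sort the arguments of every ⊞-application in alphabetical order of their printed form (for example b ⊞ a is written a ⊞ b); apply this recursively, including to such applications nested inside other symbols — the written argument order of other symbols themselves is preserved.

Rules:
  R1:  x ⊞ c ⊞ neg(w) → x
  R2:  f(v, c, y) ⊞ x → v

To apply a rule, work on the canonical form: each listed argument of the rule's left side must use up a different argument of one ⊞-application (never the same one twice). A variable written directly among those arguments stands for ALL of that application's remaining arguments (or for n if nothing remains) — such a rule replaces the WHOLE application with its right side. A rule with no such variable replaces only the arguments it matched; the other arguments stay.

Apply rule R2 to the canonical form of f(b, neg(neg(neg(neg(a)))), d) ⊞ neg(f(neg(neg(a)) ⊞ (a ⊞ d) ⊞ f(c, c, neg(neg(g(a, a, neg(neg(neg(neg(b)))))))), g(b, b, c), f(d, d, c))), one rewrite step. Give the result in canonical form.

Answer: f(b, a, d) ⊞ neg(f(c, g(b, b, c), f(d, d, c)))

Derivation:
Canonical form:  f(b, a, d) ⊞ neg(f(a ⊞ a ⊞ d ⊞ f(c, c, g(a, a, b)), g(b, b, c), f(d, d, c)))
R2 matches:  uses f(c, c, g(a, a, b));  v := c, x := a ⊞ a ⊞ d, y := g(a, a, b)
Every leftover argument binds to the variable; the entire application is replaced.
Giving:  f(b, a, d) ⊞ neg(f(c, g(b, b, c), f(d, d, c)))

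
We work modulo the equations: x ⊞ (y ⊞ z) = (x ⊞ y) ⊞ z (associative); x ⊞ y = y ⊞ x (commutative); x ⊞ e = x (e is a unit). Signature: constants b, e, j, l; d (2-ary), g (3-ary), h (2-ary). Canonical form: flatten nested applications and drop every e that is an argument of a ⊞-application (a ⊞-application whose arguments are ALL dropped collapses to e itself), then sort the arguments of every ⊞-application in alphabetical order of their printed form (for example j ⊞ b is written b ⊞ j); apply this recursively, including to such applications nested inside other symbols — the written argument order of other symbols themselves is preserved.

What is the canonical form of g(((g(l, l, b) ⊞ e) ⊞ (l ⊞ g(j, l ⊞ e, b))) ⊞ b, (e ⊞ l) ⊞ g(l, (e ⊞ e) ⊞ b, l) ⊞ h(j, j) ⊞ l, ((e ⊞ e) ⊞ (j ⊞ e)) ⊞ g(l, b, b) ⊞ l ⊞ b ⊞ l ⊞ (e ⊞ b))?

Answer: g(b ⊞ g(j, l, b) ⊞ g(l, l, b) ⊞ l, g(l, b, l) ⊞ h(j, j) ⊞ l ⊞ l, b ⊞ b ⊞ g(l, b, b) ⊞ j ⊞ l ⊞ l)

Derivation:
Descend into:  ((e ⊞ e) ⊞ (j ⊞ e)) ⊞ g(l, b, b) ⊞ l ⊞ b ⊞ l ⊞ (e ⊞ b)
Merge nested applications:  e ⊞ e ⊞ j ⊞ e ⊞ g(l, b, b) ⊞ l ⊞ b ⊞ l ⊞ e ⊞ b
Unit:  drop e (×4)
Sort arguments:  b ⊞ b ⊞ g(l, b, b) ⊞ j ⊞ l ⊞ l
Put back:  g(b ⊞ g(j, l, b) ⊞ g(l, l, b) ⊞ l, g(l, b, l) ⊞ h(j, j) ⊞ l ⊞ l, b ⊞ b ⊞ g(l, b, b) ⊞ j ⊞ l ⊞ l)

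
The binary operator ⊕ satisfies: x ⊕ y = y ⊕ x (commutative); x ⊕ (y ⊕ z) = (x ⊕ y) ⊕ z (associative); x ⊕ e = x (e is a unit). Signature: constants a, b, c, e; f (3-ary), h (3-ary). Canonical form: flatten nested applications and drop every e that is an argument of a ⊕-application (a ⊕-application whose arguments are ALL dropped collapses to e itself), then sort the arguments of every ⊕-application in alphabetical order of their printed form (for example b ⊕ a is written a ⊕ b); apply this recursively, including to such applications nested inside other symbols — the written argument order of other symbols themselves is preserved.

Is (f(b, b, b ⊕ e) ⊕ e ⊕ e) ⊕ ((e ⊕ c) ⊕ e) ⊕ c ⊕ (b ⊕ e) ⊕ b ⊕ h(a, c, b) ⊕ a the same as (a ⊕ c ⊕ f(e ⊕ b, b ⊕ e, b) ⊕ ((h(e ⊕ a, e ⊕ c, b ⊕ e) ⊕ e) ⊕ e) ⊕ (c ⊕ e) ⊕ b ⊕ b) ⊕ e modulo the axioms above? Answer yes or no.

Left:  (f(b, b, b ⊕ e) ⊕ e ⊕ e) ⊕ ((e ⊕ c) ⊕ e) ⊕ c ⊕ (b ⊕ e) ⊕ b ⊕ h(a, c, b) ⊕ a
  Flatten:  f(b, b, b ⊕ e) ⊕ e ⊕ e ⊕ e ⊕ c ⊕ e ⊕ c ⊕ b ⊕ e ⊕ b ⊕ h(a, c, b) ⊕ a
  Canonicalize subterm:  f(b, b, b ⊕ e)  →  f(b, b, b)
  Units out:  drop e (×5)
  Sort:  a ⊕ b ⊕ b ⊕ c ⊕ c ⊕ f(b, b, b) ⊕ h(a, c, b)
Right:  (a ⊕ c ⊕ f(e ⊕ b, b ⊕ e, b) ⊕ ((h(e ⊕ a, e ⊕ c, b ⊕ e) ⊕ e) ⊕ e) ⊕ (c ⊕ e) ⊕ b ⊕ b) ⊕ e
  Flatten:  a ⊕ c ⊕ f(e ⊕ b, b ⊕ e, b) ⊕ h(e ⊕ a, e ⊕ c, b ⊕ e) ⊕ e ⊕ e ⊕ c ⊕ e ⊕ b ⊕ b ⊕ e
  Simplify inside:  f(e ⊕ b, b ⊕ e, b)  →  f(b, b, b)
  Simplify inside:  h(e ⊕ a, e ⊕ c, b ⊕ e)  →  h(a, c, b)
  Units out:  drop e (×4)
  Sort:  a ⊕ b ⊕ b ⊕ c ⊕ c ⊕ f(b, b, b) ⊕ h(a, c, b)

Answer: yes — both canonical forms are a ⊕ b ⊕ b ⊕ c ⊕ c ⊕ f(b, b, b) ⊕ h(a, c, b)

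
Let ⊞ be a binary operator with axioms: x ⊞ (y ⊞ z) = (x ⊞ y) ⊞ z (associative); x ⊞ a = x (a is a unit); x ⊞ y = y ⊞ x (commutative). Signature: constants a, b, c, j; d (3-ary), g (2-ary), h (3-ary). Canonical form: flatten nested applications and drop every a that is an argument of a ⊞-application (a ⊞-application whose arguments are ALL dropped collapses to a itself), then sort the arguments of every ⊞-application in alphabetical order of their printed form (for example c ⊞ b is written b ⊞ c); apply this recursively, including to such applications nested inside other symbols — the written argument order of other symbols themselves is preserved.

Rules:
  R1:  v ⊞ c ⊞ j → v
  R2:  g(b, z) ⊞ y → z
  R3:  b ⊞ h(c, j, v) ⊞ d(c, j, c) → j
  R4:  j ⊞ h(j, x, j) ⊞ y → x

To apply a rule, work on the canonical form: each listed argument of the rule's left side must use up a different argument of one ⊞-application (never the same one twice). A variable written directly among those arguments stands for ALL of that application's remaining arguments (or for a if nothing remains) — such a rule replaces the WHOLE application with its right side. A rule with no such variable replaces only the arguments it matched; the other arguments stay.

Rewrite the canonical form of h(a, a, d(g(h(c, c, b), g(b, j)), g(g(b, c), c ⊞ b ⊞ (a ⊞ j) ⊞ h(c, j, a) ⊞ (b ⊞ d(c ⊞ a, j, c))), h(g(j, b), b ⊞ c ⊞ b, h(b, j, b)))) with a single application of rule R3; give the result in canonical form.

Canonical form:  h(a, a, d(g(h(c, c, b), g(b, j)), g(g(b, c), b ⊞ b ⊞ c ⊞ d(c, j, c) ⊞ h(c, j, a) ⊞ j), h(g(j, b), b ⊞ b ⊞ c, h(b, j, b))))
Match R3:  consume b, d(c, j, c), h(c, j, a);  v := a
Giving:  h(a, a, d(g(h(c, c, b), g(b, j)), g(g(b, c), b ⊞ c ⊞ j ⊞ j), h(g(j, b), b ⊞ b ⊞ c, h(b, j, b))))

Answer: h(a, a, d(g(h(c, c, b), g(b, j)), g(g(b, c), b ⊞ c ⊞ j ⊞ j), h(g(j, b), b ⊞ b ⊞ c, h(b, j, b))))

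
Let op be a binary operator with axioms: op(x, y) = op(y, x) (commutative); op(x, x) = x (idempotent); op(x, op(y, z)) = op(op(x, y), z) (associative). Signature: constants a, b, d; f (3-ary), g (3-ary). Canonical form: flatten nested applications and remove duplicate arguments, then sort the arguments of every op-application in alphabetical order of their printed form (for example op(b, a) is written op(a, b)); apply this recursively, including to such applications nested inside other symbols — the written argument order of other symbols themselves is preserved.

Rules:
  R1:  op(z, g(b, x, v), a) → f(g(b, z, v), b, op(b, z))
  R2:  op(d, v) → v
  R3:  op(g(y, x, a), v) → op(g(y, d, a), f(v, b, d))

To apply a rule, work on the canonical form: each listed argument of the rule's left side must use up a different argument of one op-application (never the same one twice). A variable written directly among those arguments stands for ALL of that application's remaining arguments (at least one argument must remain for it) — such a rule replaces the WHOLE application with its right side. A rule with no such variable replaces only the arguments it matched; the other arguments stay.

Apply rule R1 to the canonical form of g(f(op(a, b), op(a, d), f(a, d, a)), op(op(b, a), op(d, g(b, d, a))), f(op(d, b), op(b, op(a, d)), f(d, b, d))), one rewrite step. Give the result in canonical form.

Answer: g(f(op(a, b), op(a, d), f(a, d, a)), f(g(b, op(b, d), a), b, op(b, d)), f(op(b, d), op(a, b, d), f(d, b, d)))

Derivation:
Canonical form:  g(f(op(a, b), op(a, d), f(a, d, a)), op(a, b, d, g(b, d, a)), f(op(b, d), op(a, b, d), f(d, b, d)))
R1 matches:  uses a, g(b, d, a);  v := a, x := d, z := op(b, d)
The extension variable absorbs all remaining arguments, so the whole application is rewritten.
Giving:  g(f(op(a, b), op(a, d), f(a, d, a)), f(g(b, op(b, d), a), b, op(b, d)), f(op(b, d), op(a, b, d), f(d, b, d)))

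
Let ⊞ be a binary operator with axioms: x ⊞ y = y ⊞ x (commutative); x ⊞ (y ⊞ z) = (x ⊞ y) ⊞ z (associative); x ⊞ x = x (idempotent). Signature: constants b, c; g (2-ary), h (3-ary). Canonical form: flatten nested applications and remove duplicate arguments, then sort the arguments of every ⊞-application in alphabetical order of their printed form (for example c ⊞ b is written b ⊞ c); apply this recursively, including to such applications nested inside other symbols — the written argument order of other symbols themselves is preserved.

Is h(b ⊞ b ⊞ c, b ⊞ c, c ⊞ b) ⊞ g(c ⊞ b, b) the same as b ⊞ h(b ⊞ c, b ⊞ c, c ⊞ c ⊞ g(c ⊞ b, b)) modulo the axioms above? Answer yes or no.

Left:  h(b ⊞ b ⊞ c, b ⊞ c, c ⊞ b) ⊞ g(c ⊞ b, b)
  Simplify inside:  h(b ⊞ b ⊞ c, b ⊞ c, c ⊞ b)  →  h(b ⊞ c, b ⊞ c, b ⊞ c)
  Simplify inside:  g(c ⊞ b, b)  →  g(b ⊞ c, b)
  Sort:  g(b ⊞ c, b) ⊞ h(b ⊞ c, b ⊞ c, b ⊞ c)
Right:  b ⊞ h(b ⊞ c, b ⊞ c, c ⊞ c ⊞ g(c ⊞ b, b))
  Canonicalize subterm:  h(b ⊞ c, b ⊞ c, c ⊞ c ⊞ g(c ⊞ b, b))  →  h(b ⊞ c, b ⊞ c, c ⊞ g(b ⊞ c, b))
  Sort arguments:  b ⊞ h(b ⊞ c, b ⊞ c, c ⊞ g(b ⊞ c, b))

Answer: no — g(b ⊞ c, b) ⊞ h(b ⊞ c, b ⊞ c, b ⊞ c) vs b ⊞ h(b ⊞ c, b ⊞ c, c ⊞ g(b ⊞ c, b))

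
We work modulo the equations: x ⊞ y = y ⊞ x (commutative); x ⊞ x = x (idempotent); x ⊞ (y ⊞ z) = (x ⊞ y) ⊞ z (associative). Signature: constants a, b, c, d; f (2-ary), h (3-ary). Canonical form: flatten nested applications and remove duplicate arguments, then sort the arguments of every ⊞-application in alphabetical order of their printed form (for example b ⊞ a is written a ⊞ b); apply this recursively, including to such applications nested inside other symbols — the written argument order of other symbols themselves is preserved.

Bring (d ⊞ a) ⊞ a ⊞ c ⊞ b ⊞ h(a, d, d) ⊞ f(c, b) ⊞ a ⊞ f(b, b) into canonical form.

Answer: a ⊞ b ⊞ c ⊞ d ⊞ f(b, b) ⊞ f(c, b) ⊞ h(a, d, d)

Derivation:
Flatten:  d ⊞ a ⊞ a ⊞ c ⊞ b ⊞ h(a, d, d) ⊞ f(c, b) ⊞ a ⊞ f(b, b)
Drop duplicates:  drop duplicate a, a
Sort arguments:  a ⊞ b ⊞ c ⊞ d ⊞ f(b, b) ⊞ f(c, b) ⊞ h(a, d, d)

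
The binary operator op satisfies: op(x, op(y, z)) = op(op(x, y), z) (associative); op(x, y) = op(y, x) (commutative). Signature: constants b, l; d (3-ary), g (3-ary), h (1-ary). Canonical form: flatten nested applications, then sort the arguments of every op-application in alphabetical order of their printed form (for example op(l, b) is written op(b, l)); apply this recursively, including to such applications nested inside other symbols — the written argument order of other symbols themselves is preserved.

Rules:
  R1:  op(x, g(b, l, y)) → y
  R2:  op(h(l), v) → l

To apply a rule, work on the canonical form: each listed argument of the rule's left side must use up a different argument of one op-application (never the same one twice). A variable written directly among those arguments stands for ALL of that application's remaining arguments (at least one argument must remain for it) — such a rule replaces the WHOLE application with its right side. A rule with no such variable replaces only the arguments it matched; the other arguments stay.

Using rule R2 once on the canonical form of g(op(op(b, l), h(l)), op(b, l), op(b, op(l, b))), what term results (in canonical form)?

Answer: g(l, op(b, l), op(b, b, l))

Derivation:
Canonical form:  g(op(b, h(l), l), op(b, l), op(b, b, l))
R2 matches:  uses h(l);  v := op(b, l)
The variable takes the whole remainder — replace the entire application.
Giving:  g(l, op(b, l), op(b, b, l))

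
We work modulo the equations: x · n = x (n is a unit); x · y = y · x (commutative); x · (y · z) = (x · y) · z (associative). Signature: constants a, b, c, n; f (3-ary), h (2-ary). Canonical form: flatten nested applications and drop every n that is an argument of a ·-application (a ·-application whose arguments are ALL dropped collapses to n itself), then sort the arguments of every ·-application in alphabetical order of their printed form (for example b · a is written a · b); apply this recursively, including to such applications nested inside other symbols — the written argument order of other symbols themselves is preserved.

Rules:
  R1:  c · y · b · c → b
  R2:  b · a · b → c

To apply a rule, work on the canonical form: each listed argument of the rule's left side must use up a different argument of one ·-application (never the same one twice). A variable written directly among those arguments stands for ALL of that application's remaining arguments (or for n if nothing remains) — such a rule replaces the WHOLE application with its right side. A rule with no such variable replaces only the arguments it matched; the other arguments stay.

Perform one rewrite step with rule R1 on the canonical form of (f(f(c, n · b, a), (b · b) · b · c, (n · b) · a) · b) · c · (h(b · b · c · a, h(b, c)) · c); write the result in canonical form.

Canonical form:  b · c · c · f(f(c, b, a), b · b · b · c, a · b) · h(a · b · b · c, h(b, c))
Match R1:  consume b, c, c;  y := f(f(c, b, a), b · b · b · c, a · b) · h(a · b · b · c, h(b, c))
Every leftover argument binds to the variable; the entire application is replaced.
Giving:  b

Answer: b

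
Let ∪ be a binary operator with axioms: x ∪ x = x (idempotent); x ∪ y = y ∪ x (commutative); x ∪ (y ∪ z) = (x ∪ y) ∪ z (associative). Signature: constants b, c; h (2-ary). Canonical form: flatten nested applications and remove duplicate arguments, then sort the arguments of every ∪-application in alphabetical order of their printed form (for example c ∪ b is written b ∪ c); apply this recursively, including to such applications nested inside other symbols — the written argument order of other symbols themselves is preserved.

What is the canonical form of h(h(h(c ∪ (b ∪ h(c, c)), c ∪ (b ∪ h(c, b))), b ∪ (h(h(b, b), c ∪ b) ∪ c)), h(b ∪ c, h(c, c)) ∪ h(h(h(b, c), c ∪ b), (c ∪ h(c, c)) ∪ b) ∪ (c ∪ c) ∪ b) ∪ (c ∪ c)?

Answer: c ∪ h(h(h(b ∪ c ∪ h(c, c), b ∪ c ∪ h(c, b)), b ∪ c ∪ h(h(b, b), b ∪ c)), b ∪ c ∪ h(b ∪ c, h(c, c)) ∪ h(h(h(b, c), b ∪ c), b ∪ c ∪ h(c, c)))

Derivation:
Un-nest:  h(h(h(c ∪ (b ∪ h(c, c)), c ∪ (b ∪ h(c, b))), b ∪ (h(h(b, b), c ∪ b) ∪ c)), h(b ∪ c, h(c, c)) ∪ h(h(h(b, c), c ∪ b), (c ∪ h(c, c)) ∪ b) ∪ (c ∪ c) ∪ b) ∪ c ∪ c
Canonicalize subterm:  h(h(h(c ∪ (b ∪ h(c, c)), c ∪ (b ∪ h(c, b))), b ∪ (h(h(b, b), c ∪ b) ∪ c)), h(b ∪ c, h(c, c)) ∪ h(h(h(b, c), c ∪ b), (c ∪ h(c, c)) ∪ b) ∪ (c ∪ c) ∪ b)  →  h(h(h(b ∪ c ∪ h(c, c), b ∪ c ∪ h(c, b)), b ∪ c ∪ h(h(b, b), b ∪ c)), b ∪ c ∪ h(b ∪ c, h(c, c)) ∪ h(h(h(b, c), b ∪ c), b ∪ c ∪ h(c, c)))
Idempotence:  drop duplicate c
Order the arguments:  c ∪ h(h(h(b ∪ c ∪ h(c, c), b ∪ c ∪ h(c, b)), b ∪ c ∪ h(h(b, b), b ∪ c)), b ∪ c ∪ h(b ∪ c, h(c, c)) ∪ h(h(h(b, c), b ∪ c), b ∪ c ∪ h(c, c)))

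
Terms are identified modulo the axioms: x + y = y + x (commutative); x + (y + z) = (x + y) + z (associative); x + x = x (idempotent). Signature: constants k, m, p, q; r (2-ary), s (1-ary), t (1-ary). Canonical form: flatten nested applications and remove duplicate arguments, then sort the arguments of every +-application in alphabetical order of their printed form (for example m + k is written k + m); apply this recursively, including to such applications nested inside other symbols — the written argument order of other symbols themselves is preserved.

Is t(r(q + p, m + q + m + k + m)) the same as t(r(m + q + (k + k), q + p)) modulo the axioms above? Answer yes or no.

Answer: no — t(r(p + q, k + m + q)) vs t(r(k + m + q, p + q))

Derivation:
Left:  t(r(q + p, m + q + m + k + m))
  Focus inside:  m + q + m + k + m
  Deduplicate:  drop duplicate m, m
  Sort arguments:  k + m + q
  Rebuild:  t(r(p + q, k + m + q))
Right:  t(r(m + q + (k + k), q + p))
  Descend into:  m + q + (k + k)
  Flatten:  m + q + k + k
  Deduplicate:  drop duplicate k
  Sort:  k + m + q
  Rebuild:  t(r(k + m + q, p + q))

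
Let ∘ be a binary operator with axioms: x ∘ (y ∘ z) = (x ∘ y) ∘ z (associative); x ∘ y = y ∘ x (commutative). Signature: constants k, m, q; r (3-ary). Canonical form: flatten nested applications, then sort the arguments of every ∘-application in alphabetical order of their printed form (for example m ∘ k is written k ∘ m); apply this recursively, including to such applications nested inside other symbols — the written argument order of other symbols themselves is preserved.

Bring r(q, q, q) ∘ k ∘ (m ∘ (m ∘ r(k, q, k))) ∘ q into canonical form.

Un-nest:  r(q, q, q) ∘ k ∘ m ∘ m ∘ r(k, q, k) ∘ q
Order the arguments:  k ∘ m ∘ m ∘ q ∘ r(k, q, k) ∘ r(q, q, q)

Answer: k ∘ m ∘ m ∘ q ∘ r(k, q, k) ∘ r(q, q, q)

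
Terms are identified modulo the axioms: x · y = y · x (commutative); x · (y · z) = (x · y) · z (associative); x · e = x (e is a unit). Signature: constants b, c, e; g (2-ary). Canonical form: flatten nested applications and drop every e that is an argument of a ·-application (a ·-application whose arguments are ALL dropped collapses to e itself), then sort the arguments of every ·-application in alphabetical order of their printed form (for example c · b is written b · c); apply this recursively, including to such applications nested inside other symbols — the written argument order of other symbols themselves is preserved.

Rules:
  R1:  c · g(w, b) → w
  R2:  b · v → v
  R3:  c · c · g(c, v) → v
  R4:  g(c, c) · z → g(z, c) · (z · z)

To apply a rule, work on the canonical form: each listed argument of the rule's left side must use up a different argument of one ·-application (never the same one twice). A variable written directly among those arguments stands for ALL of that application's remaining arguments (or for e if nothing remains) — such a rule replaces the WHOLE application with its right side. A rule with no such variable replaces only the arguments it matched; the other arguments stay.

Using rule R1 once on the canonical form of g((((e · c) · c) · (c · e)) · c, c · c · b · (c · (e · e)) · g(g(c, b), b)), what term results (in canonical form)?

Canonical form:  g(c · c · c · c, b · c · c · c · g(g(c, b), b))
Apply R1:  consuming c, g(g(c, b), b);  w := g(c, b)
New term:  g(c · c · c · c, b · c · c · g(c, b))

Answer: g(c · c · c · c, b · c · c · g(c, b))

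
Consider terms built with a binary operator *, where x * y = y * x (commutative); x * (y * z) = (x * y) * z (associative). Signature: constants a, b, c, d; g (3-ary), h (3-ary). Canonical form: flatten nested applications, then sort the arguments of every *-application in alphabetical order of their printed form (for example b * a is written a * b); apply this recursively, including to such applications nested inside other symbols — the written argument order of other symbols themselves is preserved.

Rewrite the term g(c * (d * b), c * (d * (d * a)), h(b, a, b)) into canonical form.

Answer: g(b * c * d, a * c * d * d, h(b, a, b))

Derivation:
Descend into:  c * (d * (d * a))
Un-nest:  c * d * d * a
Sort arguments:  a * c * d * d
Reassemble:  g(b * c * d, a * c * d * d, h(b, a, b))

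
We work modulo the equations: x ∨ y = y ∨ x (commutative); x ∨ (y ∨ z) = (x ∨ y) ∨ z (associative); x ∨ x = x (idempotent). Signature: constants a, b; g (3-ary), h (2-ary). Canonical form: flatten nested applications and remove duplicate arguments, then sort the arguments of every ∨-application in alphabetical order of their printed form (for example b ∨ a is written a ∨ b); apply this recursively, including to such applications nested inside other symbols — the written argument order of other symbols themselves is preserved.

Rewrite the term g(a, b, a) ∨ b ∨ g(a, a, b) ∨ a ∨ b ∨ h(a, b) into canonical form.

Answer: a ∨ b ∨ g(a, a, b) ∨ g(a, b, a) ∨ h(a, b)

Derivation:
Drop duplicates:  drop duplicate b
Sort arguments:  a ∨ b ∨ g(a, a, b) ∨ g(a, b, a) ∨ h(a, b)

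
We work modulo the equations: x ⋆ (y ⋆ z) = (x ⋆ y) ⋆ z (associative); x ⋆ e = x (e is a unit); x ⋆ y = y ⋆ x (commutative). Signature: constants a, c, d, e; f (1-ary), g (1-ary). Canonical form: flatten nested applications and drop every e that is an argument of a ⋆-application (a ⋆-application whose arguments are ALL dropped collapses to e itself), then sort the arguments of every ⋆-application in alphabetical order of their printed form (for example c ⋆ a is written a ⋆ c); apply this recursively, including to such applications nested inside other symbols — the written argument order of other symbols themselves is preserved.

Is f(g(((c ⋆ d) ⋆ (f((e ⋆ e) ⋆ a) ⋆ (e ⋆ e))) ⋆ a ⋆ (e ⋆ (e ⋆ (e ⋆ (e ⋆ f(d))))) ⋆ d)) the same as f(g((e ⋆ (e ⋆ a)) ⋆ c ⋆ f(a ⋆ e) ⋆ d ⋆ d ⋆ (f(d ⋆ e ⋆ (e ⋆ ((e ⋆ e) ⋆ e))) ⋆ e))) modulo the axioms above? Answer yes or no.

Answer: yes — both canonical forms are f(g(a ⋆ c ⋆ d ⋆ d ⋆ f(a) ⋆ f(d)))

Derivation:
Left:  f(g(((c ⋆ d) ⋆ (f((e ⋆ e) ⋆ a) ⋆ (e ⋆ e))) ⋆ a ⋆ (e ⋆ (e ⋆ (e ⋆ (e ⋆ f(d))))) ⋆ d))
  Descend into:  ((c ⋆ d) ⋆ (f((e ⋆ e) ⋆ a) ⋆ (e ⋆ e))) ⋆ a ⋆ (e ⋆ (e ⋆ (e ⋆ (e ⋆ f(d))))) ⋆ d
  Merge nested applications:  c ⋆ d ⋆ f((e ⋆ e) ⋆ a) ⋆ e ⋆ e ⋆ a ⋆ e ⋆ e ⋆ e ⋆ e ⋆ f(d) ⋆ d
  Simplify inside:  f((e ⋆ e) ⋆ a)  →  f(a)
  Drop the unit:  drop e (×6)
  Sort:  a ⋆ c ⋆ d ⋆ d ⋆ f(a) ⋆ f(d)
  Rebuild:  f(g(a ⋆ c ⋆ d ⋆ d ⋆ f(a) ⋆ f(d)))
Right:  f(g((e ⋆ (e ⋆ a)) ⋆ c ⋆ f(a ⋆ e) ⋆ d ⋆ d ⋆ (f(d ⋆ e ⋆ (e ⋆ ((e ⋆ e) ⋆ e))) ⋆ e)))
  Focus inside:  (e ⋆ (e ⋆ a)) ⋆ c ⋆ f(a ⋆ e) ⋆ d ⋆ d ⋆ (f(d ⋆ e ⋆ (e ⋆ ((e ⋆ e) ⋆ e))) ⋆ e)
  Un-nest:  e ⋆ e ⋆ a ⋆ c ⋆ f(a ⋆ e) ⋆ d ⋆ d ⋆ f(d ⋆ e ⋆ (e ⋆ ((e ⋆ e) ⋆ e))) ⋆ e
  Canonicalize subterm:  f(a ⋆ e)  →  f(a)
  Canonicalize subterm:  f(d ⋆ e ⋆ (e ⋆ ((e ⋆ e) ⋆ e)))  →  f(d)
  Drop the unit:  drop e (×3)
  Order the arguments:  a ⋆ c ⋆ d ⋆ d ⋆ f(a) ⋆ f(d)
  Rebuild:  f(g(a ⋆ c ⋆ d ⋆ d ⋆ f(a) ⋆ f(d)))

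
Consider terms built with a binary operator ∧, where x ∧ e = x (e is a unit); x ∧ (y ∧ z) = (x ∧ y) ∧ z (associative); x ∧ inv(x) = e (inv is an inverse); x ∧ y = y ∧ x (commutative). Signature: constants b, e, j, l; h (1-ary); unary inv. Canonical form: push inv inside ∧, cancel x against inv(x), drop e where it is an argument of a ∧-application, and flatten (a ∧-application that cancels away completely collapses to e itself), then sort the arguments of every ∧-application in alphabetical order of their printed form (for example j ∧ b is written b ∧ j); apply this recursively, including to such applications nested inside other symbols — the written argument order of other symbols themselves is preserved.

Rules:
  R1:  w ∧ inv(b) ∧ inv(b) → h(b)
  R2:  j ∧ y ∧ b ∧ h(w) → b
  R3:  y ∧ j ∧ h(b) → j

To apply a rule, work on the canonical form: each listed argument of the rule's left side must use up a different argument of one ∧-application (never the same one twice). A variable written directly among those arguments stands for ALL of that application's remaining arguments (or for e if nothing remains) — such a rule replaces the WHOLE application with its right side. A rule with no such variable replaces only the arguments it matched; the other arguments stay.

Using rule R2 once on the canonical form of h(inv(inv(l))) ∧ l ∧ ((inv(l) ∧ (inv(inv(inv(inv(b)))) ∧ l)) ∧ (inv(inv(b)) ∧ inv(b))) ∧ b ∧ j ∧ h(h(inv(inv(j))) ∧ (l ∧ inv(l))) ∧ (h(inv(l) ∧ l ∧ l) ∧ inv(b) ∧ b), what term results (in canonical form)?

Canonical form:  b ∧ b ∧ h(h(j)) ∧ h(l) ∧ h(l) ∧ j ∧ l
Match R2:  consume b, h(h(j)), j;  w := h(j), y := b ∧ h(l) ∧ h(l) ∧ l
The extension variable absorbs all remaining arguments, so the whole application is rewritten.
New term:  b

Answer: b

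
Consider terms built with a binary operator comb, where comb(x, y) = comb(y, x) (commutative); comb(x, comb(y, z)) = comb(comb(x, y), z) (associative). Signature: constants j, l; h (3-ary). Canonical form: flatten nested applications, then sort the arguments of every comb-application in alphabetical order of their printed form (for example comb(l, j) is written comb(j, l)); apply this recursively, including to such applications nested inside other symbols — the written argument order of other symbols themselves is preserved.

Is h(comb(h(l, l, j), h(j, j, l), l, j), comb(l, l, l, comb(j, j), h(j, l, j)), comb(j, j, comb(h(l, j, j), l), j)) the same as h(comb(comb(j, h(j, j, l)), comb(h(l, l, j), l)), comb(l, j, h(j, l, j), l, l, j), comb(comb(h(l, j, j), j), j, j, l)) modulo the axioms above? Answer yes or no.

Answer: yes — both canonical forms are h(comb(h(j, j, l), h(l, l, j), j, l), comb(h(j, l, j), j, j, l, l, l), comb(h(l, j, j), j, j, j, l))

Derivation:
Left:  h(comb(h(l, l, j), h(j, j, l), l, j), comb(l, l, l, comb(j, j), h(j, l, j)), comb(j, j, comb(h(l, j, j), l), j))
  Work inside:  comb(l, l, l, comb(j, j), h(j, l, j))
  Un-nest:  comb(l, l, l, j, j, h(j, l, j))
  Sort:  comb(h(j, l, j), j, j, l, l, l)
  Reassemble:  h(comb(h(j, j, l), h(l, l, j), j, l), comb(h(j, l, j), j, j, l, l, l), comb(h(l, j, j), j, j, j, l))
Right:  h(comb(comb(j, h(j, j, l)), comb(h(l, l, j), l)), comb(l, j, h(j, l, j), l, l, j), comb(comb(h(l, j, j), j), j, j, l))
  Descend into:  comb(comb(j, h(j, j, l)), comb(h(l, l, j), l))
  Flatten:  comb(j, h(j, j, l), h(l, l, j), l)
  Order the arguments:  comb(h(j, j, l), h(l, l, j), j, l)
  Reassemble:  h(comb(h(j, j, l), h(l, l, j), j, l), comb(h(j, l, j), j, j, l, l, l), comb(h(l, j, j), j, j, j, l))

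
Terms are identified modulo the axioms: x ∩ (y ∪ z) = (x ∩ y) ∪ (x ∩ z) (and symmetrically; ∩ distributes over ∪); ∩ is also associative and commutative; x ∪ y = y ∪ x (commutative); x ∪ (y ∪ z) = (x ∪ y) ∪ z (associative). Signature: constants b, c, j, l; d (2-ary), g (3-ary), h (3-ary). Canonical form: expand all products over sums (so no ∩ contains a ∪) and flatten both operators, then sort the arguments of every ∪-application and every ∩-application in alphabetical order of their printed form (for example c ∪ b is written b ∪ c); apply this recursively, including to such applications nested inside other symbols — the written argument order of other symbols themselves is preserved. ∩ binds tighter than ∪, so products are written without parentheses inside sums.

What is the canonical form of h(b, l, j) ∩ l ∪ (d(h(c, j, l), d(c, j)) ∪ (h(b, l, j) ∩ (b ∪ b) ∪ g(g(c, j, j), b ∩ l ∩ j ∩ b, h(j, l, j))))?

Expand products over sums:  h(b, l, j) ∩ l ∪ d(h(c, j, l), d(c, j)) ∪ b ∩ h(b, l, j) ∪ b ∩ h(b, l, j) ∪ g(g(c, j, j), b ∩ b ∩ j ∩ l, h(j, l, j))
Sort arguments:  b ∩ h(b, l, j) ∪ b ∩ h(b, l, j) ∪ d(h(c, j, l), d(c, j)) ∪ g(g(c, j, j), b ∩ b ∩ j ∩ l, h(j, l, j)) ∪ h(b, l, j) ∩ l

Answer: b ∩ h(b, l, j) ∪ b ∩ h(b, l, j) ∪ d(h(c, j, l), d(c, j)) ∪ g(g(c, j, j), b ∩ b ∩ j ∩ l, h(j, l, j)) ∪ h(b, l, j) ∩ l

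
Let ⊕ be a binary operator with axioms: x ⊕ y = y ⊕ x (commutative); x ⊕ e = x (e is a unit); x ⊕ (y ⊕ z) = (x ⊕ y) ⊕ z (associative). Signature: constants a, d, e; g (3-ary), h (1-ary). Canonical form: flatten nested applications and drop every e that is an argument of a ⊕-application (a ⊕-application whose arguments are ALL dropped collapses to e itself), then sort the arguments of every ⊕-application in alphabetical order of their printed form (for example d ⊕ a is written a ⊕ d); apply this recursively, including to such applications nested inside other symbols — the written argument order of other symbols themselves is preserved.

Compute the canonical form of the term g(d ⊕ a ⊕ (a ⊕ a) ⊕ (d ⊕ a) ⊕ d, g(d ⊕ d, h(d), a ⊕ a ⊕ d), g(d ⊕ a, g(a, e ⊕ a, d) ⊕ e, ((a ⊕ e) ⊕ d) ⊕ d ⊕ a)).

Answer: g(a ⊕ a ⊕ a ⊕ a ⊕ d ⊕ d ⊕ d, g(d ⊕ d, h(d), a ⊕ a ⊕ d), g(a ⊕ d, g(a, a, d), a ⊕ a ⊕ d ⊕ d))

Derivation:
Focus inside:  d ⊕ a ⊕ (a ⊕ a) ⊕ (d ⊕ a) ⊕ d
Merge nested applications:  d ⊕ a ⊕ a ⊕ a ⊕ d ⊕ a ⊕ d
Sort:  a ⊕ a ⊕ a ⊕ a ⊕ d ⊕ d ⊕ d
Reassemble:  g(a ⊕ a ⊕ a ⊕ a ⊕ d ⊕ d ⊕ d, g(d ⊕ d, h(d), a ⊕ a ⊕ d), g(a ⊕ d, g(a, a, d), a ⊕ a ⊕ d ⊕ d))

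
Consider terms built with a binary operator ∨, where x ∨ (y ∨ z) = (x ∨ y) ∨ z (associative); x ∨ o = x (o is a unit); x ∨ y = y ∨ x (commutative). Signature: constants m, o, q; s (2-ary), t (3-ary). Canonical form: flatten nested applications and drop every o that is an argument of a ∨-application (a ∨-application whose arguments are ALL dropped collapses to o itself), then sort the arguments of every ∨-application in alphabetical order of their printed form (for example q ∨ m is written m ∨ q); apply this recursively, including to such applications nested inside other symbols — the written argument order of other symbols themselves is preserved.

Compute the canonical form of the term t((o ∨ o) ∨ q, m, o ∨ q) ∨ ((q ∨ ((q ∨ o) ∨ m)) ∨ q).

Merge nested applications:  t((o ∨ o) ∨ q, m, o ∨ q) ∨ q ∨ q ∨ o ∨ m ∨ q
Canonicalize subterm:  t((o ∨ o) ∨ q, m, o ∨ q)  →  t(q, m, q)
Units out:  drop o
Sort:  m ∨ q ∨ q ∨ q ∨ t(q, m, q)

Answer: m ∨ q ∨ q ∨ q ∨ t(q, m, q)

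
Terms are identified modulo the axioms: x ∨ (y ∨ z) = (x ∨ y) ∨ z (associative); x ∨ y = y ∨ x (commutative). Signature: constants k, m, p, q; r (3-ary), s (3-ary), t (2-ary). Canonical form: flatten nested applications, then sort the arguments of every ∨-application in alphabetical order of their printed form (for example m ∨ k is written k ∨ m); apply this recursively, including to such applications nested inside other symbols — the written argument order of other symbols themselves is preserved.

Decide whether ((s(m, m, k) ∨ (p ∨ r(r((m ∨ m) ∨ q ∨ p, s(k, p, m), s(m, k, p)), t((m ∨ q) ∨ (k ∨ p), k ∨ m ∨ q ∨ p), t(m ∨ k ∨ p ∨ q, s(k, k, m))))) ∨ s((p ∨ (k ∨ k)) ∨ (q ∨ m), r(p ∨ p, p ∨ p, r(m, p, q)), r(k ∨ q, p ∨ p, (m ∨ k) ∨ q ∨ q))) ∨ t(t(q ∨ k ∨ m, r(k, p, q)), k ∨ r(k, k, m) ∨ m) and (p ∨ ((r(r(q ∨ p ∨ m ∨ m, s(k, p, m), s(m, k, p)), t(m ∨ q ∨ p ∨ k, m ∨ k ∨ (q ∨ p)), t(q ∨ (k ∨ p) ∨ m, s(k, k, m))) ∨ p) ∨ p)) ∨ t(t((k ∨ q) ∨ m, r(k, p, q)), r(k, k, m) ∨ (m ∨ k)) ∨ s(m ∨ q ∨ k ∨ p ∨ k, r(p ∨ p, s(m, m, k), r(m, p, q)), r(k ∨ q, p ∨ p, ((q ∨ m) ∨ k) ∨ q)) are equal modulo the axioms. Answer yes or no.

Answer: no — p ∨ r(r(m ∨ m ∨ p ∨ q, s(k, p, m), s(m, k, p)), t(k ∨ m ∨ p ∨ q, k ∨ m ∨ p ∨ q), t(k ∨ m ∨ p ∨ q, s(k, k, m))) ∨ s(k ∨ k ∨ m ∨ p ∨ q, r(p ∨ p, p ∨ p, r(m, p, q)), r(k ∨ q, p ∨ p, k ∨ m ∨ q ∨ q)) ∨ s(m, m, k) ∨ t(t(k ∨ m ∨ q, r(k, p, q)), k ∨ m ∨ r(k, k, m)) vs p ∨ p ∨ p ∨ r(r(m ∨ m ∨ p ∨ q, s(k, p, m), s(m, k, p)), t(k ∨ m ∨ p ∨ q, k ∨ m ∨ p ∨ q), t(k ∨ m ∨ p ∨ q, s(k, k, m))) ∨ s(k ∨ k ∨ m ∨ p ∨ q, r(p ∨ p, s(m, m, k), r(m, p, q)), r(k ∨ q, p ∨ p, k ∨ m ∨ q ∨ q)) ∨ t(t(k ∨ m ∨ q, r(k, p, q)), k ∨ m ∨ r(k, k, m))

Derivation:
Left:  ((s(m, m, k) ∨ (p ∨ r(r((m ∨ m) ∨ q ∨ p, s(k, p, m), s(m, k, p)), t((m ∨ q) ∨ (k ∨ p), k ∨ m ∨ q ∨ p), t(m ∨ k ∨ p ∨ q, s(k, k, m))))) ∨ s((p ∨ (k ∨ k)) ∨ (q ∨ m), r(p ∨ p, p ∨ p, r(m, p, q)), r(k ∨ q, p ∨ p, (m ∨ k) ∨ q ∨ q))) ∨ t(t(q ∨ k ∨ m, r(k, p, q)), k ∨ r(k, k, m) ∨ m)
  Merge nested applications:  s(m, m, k) ∨ p ∨ r(r((m ∨ m) ∨ q ∨ p, s(k, p, m), s(m, k, p)), t((m ∨ q) ∨ (k ∨ p), k ∨ m ∨ q ∨ p), t(m ∨ k ∨ p ∨ q, s(k, k, m))) ∨ s((p ∨ (k ∨ k)) ∨ (q ∨ m), r(p ∨ p, p ∨ p, r(m, p, q)), r(k ∨ q, p ∨ p, (m ∨ k) ∨ q ∨ q)) ∨ t(t(q ∨ k ∨ m, r(k, p, q)), k ∨ r(k, k, m) ∨ m)
  Simplify inside:  r(r((m ∨ m) ∨ q ∨ p, s(k, p, m), s(m, k, p)), t((m ∨ q) ∨ (k ∨ p), k ∨ m ∨ q ∨ p), t(m ∨ k ∨ p ∨ q, s(k, k, m)))  →  r(r(m ∨ m ∨ p ∨ q, s(k, p, m), s(m, k, p)), t(k ∨ m ∨ p ∨ q, k ∨ m ∨ p ∨ q), t(k ∨ m ∨ p ∨ q, s(k, k, m)))
  Canonicalize subterm:  s((p ∨ (k ∨ k)) ∨ (q ∨ m), r(p ∨ p, p ∨ p, r(m, p, q)), r(k ∨ q, p ∨ p, (m ∨ k) ∨ q ∨ q))  →  s(k ∨ k ∨ m ∨ p ∨ q, r(p ∨ p, p ∨ p, r(m, p, q)), r(k ∨ q, p ∨ p, k ∨ m ∨ q ∨ q))
  Inside:  t(t(q ∨ k ∨ m, r(k, p, q)), k ∨ r(k, k, m) ∨ m)  →  t(t(k ∨ m ∨ q, r(k, p, q)), k ∨ m ∨ r(k, k, m))
  Sort arguments:  p ∨ r(r(m ∨ m ∨ p ∨ q, s(k, p, m), s(m, k, p)), t(k ∨ m ∨ p ∨ q, k ∨ m ∨ p ∨ q), t(k ∨ m ∨ p ∨ q, s(k, k, m))) ∨ s(k ∨ k ∨ m ∨ p ∨ q, r(p ∨ p, p ∨ p, r(m, p, q)), r(k ∨ q, p ∨ p, k ∨ m ∨ q ∨ q)) ∨ s(m, m, k) ∨ t(t(k ∨ m ∨ q, r(k, p, q)), k ∨ m ∨ r(k, k, m))
Right:  (p ∨ ((r(r(q ∨ p ∨ m ∨ m, s(k, p, m), s(m, k, p)), t(m ∨ q ∨ p ∨ k, m ∨ k ∨ (q ∨ p)), t(q ∨ (k ∨ p) ∨ m, s(k, k, m))) ∨ p) ∨ p)) ∨ t(t((k ∨ q) ∨ m, r(k, p, q)), r(k, k, m) ∨ (m ∨ k)) ∨ s(m ∨ q ∨ k ∨ p ∨ k, r(p ∨ p, s(m, m, k), r(m, p, q)), r(k ∨ q, p ∨ p, ((q ∨ m) ∨ k) ∨ q))
  Un-nest:  p ∨ r(r(q ∨ p ∨ m ∨ m, s(k, p, m), s(m, k, p)), t(m ∨ q ∨ p ∨ k, m ∨ k ∨ (q ∨ p)), t(q ∨ (k ∨ p) ∨ m, s(k, k, m))) ∨ p ∨ p ∨ t(t((k ∨ q) ∨ m, r(k, p, q)), r(k, k, m) ∨ (m ∨ k)) ∨ s(m ∨ q ∨ k ∨ p ∨ k, r(p ∨ p, s(m, m, k), r(m, p, q)), r(k ∨ q, p ∨ p, ((q ∨ m) ∨ k) ∨ q))
  Inside:  r(r(q ∨ p ∨ m ∨ m, s(k, p, m), s(m, k, p)), t(m ∨ q ∨ p ∨ k, m ∨ k ∨ (q ∨ p)), t(q ∨ (k ∨ p) ∨ m, s(k, k, m)))  →  r(r(m ∨ m ∨ p ∨ q, s(k, p, m), s(m, k, p)), t(k ∨ m ∨ p ∨ q, k ∨ m ∨ p ∨ q), t(k ∨ m ∨ p ∨ q, s(k, k, m)))
  Simplify inside:  t(t((k ∨ q) ∨ m, r(k, p, q)), r(k, k, m) ∨ (m ∨ k))  →  t(t(k ∨ m ∨ q, r(k, p, q)), k ∨ m ∨ r(k, k, m))
  Simplify inside:  s(m ∨ q ∨ k ∨ p ∨ k, r(p ∨ p, s(m, m, k), r(m, p, q)), r(k ∨ q, p ∨ p, ((q ∨ m) ∨ k) ∨ q))  →  s(k ∨ k ∨ m ∨ p ∨ q, r(p ∨ p, s(m, m, k), r(m, p, q)), r(k ∨ q, p ∨ p, k ∨ m ∨ q ∨ q))
  Sort arguments:  p ∨ p ∨ p ∨ r(r(m ∨ m ∨ p ∨ q, s(k, p, m), s(m, k, p)), t(k ∨ m ∨ p ∨ q, k ∨ m ∨ p ∨ q), t(k ∨ m ∨ p ∨ q, s(k, k, m))) ∨ s(k ∨ k ∨ m ∨ p ∨ q, r(p ∨ p, s(m, m, k), r(m, p, q)), r(k ∨ q, p ∨ p, k ∨ m ∨ q ∨ q)) ∨ t(t(k ∨ m ∨ q, r(k, p, q)), k ∨ m ∨ r(k, k, m))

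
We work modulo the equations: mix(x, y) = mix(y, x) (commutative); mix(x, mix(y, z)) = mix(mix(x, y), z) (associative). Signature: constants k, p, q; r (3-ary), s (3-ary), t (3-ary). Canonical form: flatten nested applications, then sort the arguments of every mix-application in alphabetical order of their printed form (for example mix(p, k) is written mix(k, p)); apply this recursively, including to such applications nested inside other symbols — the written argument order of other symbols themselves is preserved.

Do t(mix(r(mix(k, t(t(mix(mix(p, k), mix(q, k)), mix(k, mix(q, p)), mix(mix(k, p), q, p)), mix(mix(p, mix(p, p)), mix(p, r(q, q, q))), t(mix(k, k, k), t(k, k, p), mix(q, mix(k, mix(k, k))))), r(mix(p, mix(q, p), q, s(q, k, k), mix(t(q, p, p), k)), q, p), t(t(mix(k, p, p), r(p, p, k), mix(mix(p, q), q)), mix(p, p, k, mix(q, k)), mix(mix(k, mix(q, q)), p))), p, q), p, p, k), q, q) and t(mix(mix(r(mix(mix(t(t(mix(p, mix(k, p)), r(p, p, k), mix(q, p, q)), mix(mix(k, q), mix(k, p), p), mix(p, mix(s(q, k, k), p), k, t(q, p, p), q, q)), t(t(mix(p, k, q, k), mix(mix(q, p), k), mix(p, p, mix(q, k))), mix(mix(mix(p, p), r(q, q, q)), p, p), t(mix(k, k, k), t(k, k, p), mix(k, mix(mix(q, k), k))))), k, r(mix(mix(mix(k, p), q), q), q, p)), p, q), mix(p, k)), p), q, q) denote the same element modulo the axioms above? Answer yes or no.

Answer: no — t(mix(k, p, p, r(mix(k, r(mix(k, p, p, q, q, s(q, k, k), t(q, p, p)), q, p), t(t(mix(k, k, p, q), mix(k, p, q), mix(k, p, p, q)), mix(p, p, p, p, r(q, q, q)), t(mix(k, k, k), t(k, k, p), mix(k, k, k, q))), t(t(mix(k, p, p), r(p, p, k), mix(p, q, q)), mix(k, k, p, p, q), mix(k, p, q, q))), p, q)), q, q) vs t(mix(k, p, p, r(mix(k, r(mix(k, p, q, q), q, p), t(t(mix(k, k, p, q), mix(k, p, q), mix(k, p, p, q)), mix(p, p, p, p, r(q, q, q)), t(mix(k, k, k), t(k, k, p), mix(k, k, k, q))), t(t(mix(k, p, p), r(p, p, k), mix(p, q, q)), mix(k, k, p, p, q), mix(k, p, p, q, q, s(q, k, k), t(q, p, p)))), p, q)), q, q)

Derivation:
Left:  t(mix(r(mix(k, t(t(mix(mix(p, k), mix(q, k)), mix(k, mix(q, p)), mix(mix(k, p), q, p)), mix(mix(p, mix(p, p)), mix(p, r(q, q, q))), t(mix(k, k, k), t(k, k, p), mix(q, mix(k, mix(k, k))))), r(mix(p, mix(q, p), q, s(q, k, k), mix(t(q, p, p), k)), q, p), t(t(mix(k, p, p), r(p, p, k), mix(mix(p, q), q)), mix(p, p, k, mix(q, k)), mix(mix(k, mix(q, q)), p))), p, q), p, p, k), q, q)
  Focus inside:  mix(r(mix(k, t(t(mix(mix(p, k), mix(q, k)), mix(k, mix(q, p)), mix(mix(k, p), q, p)), mix(mix(p, mix(p, p)), mix(p, r(q, q, q))), t(mix(k, k, k), t(k, k, p), mix(q, mix(k, mix(k, k))))), r(mix(p, mix(q, p), q, s(q, k, k), mix(t(q, p, p), k)), q, p), t(t(mix(k, p, p), r(p, p, k), mix(mix(p, q), q)), mix(p, p, k, mix(q, k)), mix(mix(k, mix(q, q)), p))), p, q), p, p, k)
  Inside:  r(mix(k, t(t(mix(mix(p, k), mix(q, k)), mix(k, mix(q, p)), mix(mix(k, p), q, p)), mix(mix(p, mix(p, p)), mix(p, r(q, q, q))), t(mix(k, k, k), t(k, k, p), mix(q, mix(k, mix(k, k))))), r(mix(p, mix(q, p), q, s(q, k, k), mix(t(q, p, p), k)), q, p), t(t(mix(k, p, p), r(p, p, k), mix(mix(p, q), q)), mix(p, p, k, mix(q, k)), mix(mix(k, mix(q, q)), p))), p, q)  →  r(mix(k, r(mix(k, p, p, q, q, s(q, k, k), t(q, p, p)), q, p), t(t(mix(k, k, p, q), mix(k, p, q), mix(k, p, p, q)), mix(p, p, p, p, r(q, q, q)), t(mix(k, k, k), t(k, k, p), mix(k, k, k, q))), t(t(mix(k, p, p), r(p, p, k), mix(p, q, q)), mix(k, k, p, p, q), mix(k, p, q, q))), p, q)
  Sort:  mix(k, p, p, r(mix(k, r(mix(k, p, p, q, q, s(q, k, k), t(q, p, p)), q, p), t(t(mix(k, k, p, q), mix(k, p, q), mix(k, p, p, q)), mix(p, p, p, p, r(q, q, q)), t(mix(k, k, k), t(k, k, p), mix(k, k, k, q))), t(t(mix(k, p, p), r(p, p, k), mix(p, q, q)), mix(k, k, p, p, q), mix(k, p, q, q))), p, q))
  Reassemble:  t(mix(k, p, p, r(mix(k, r(mix(k, p, p, q, q, s(q, k, k), t(q, p, p)), q, p), t(t(mix(k, k, p, q), mix(k, p, q), mix(k, p, p, q)), mix(p, p, p, p, r(q, q, q)), t(mix(k, k, k), t(k, k, p), mix(k, k, k, q))), t(t(mix(k, p, p), r(p, p, k), mix(p, q, q)), mix(k, k, p, p, q), mix(k, p, q, q))), p, q)), q, q)
Right:  t(mix(mix(r(mix(mix(t(t(mix(p, mix(k, p)), r(p, p, k), mix(q, p, q)), mix(mix(k, q), mix(k, p), p), mix(p, mix(s(q, k, k), p), k, t(q, p, p), q, q)), t(t(mix(p, k, q, k), mix(mix(q, p), k), mix(p, p, mix(q, k))), mix(mix(mix(p, p), r(q, q, q)), p, p), t(mix(k, k, k), t(k, k, p), mix(k, mix(mix(q, k), k))))), k, r(mix(mix(mix(k, p), q), q), q, p)), p, q), mix(p, k)), p), q, q)
  Work inside:  mix(mix(r(mix(mix(t(t(mix(p, mix(k, p)), r(p, p, k), mix(q, p, q)), mix(mix(k, q), mix(k, p), p), mix(p, mix(s(q, k, k), p), k, t(q, p, p), q, q)), t(t(mix(p, k, q, k), mix(mix(q, p), k), mix(p, p, mix(q, k))), mix(mix(mix(p, p), r(q, q, q)), p, p), t(mix(k, k, k), t(k, k, p), mix(k, mix(mix(q, k), k))))), k, r(mix(mix(mix(k, p), q), q), q, p)), p, q), mix(p, k)), p)
  Un-nest:  mix(r(mix(mix(t(t(mix(p, mix(k, p)), r(p, p, k), mix(q, p, q)), mix(mix(k, q), mix(k, p), p), mix(p, mix(s(q, k, k), p), k, t(q, p, p), q, q)), t(t(mix(p, k, q, k), mix(mix(q, p), k), mix(p, p, mix(q, k))), mix(mix(mix(p, p), r(q, q, q)), p, p), t(mix(k, k, k), t(k, k, p), mix(k, mix(mix(q, k), k))))), k, r(mix(mix(mix(k, p), q), q), q, p)), p, q), p, k, p)
  Inside:  r(mix(mix(t(t(mix(p, mix(k, p)), r(p, p, k), mix(q, p, q)), mix(mix(k, q), mix(k, p), p), mix(p, mix(s(q, k, k), p), k, t(q, p, p), q, q)), t(t(mix(p, k, q, k), mix(mix(q, p), k), mix(p, p, mix(q, k))), mix(mix(mix(p, p), r(q, q, q)), p, p), t(mix(k, k, k), t(k, k, p), mix(k, mix(mix(q, k), k))))), k, r(mix(mix(mix(k, p), q), q), q, p)), p, q)  →  r(mix(k, r(mix(k, p, q, q), q, p), t(t(mix(k, k, p, q), mix(k, p, q), mix(k, p, p, q)), mix(p, p, p, p, r(q, q, q)), t(mix(k, k, k), t(k, k, p), mix(k, k, k, q))), t(t(mix(k, p, p), r(p, p, k), mix(p, q, q)), mix(k, k, p, p, q), mix(k, p, p, q, q, s(q, k, k), t(q, p, p)))), p, q)
  Sort arguments:  mix(k, p, p, r(mix(k, r(mix(k, p, q, q), q, p), t(t(mix(k, k, p, q), mix(k, p, q), mix(k, p, p, q)), mix(p, p, p, p, r(q, q, q)), t(mix(k, k, k), t(k, k, p), mix(k, k, k, q))), t(t(mix(k, p, p), r(p, p, k), mix(p, q, q)), mix(k, k, p, p, q), mix(k, p, p, q, q, s(q, k, k), t(q, p, p)))), p, q))
  Put back:  t(mix(k, p, p, r(mix(k, r(mix(k, p, q, q), q, p), t(t(mix(k, k, p, q), mix(k, p, q), mix(k, p, p, q)), mix(p, p, p, p, r(q, q, q)), t(mix(k, k, k), t(k, k, p), mix(k, k, k, q))), t(t(mix(k, p, p), r(p, p, k), mix(p, q, q)), mix(k, k, p, p, q), mix(k, p, p, q, q, s(q, k, k), t(q, p, p)))), p, q)), q, q)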